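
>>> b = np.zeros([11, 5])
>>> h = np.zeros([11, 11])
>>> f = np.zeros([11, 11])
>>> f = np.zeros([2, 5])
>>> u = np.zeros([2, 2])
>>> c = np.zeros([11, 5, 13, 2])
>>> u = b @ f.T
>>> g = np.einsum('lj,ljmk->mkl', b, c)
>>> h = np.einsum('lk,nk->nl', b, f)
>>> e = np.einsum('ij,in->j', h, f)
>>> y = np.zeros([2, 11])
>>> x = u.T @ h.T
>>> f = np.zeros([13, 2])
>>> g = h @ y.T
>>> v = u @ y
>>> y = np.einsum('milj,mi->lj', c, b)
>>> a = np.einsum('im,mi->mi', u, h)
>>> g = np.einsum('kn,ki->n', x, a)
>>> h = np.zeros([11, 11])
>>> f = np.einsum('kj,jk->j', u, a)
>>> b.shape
(11, 5)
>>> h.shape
(11, 11)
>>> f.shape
(2,)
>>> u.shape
(11, 2)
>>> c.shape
(11, 5, 13, 2)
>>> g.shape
(2,)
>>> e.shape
(11,)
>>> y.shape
(13, 2)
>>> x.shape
(2, 2)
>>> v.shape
(11, 11)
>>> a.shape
(2, 11)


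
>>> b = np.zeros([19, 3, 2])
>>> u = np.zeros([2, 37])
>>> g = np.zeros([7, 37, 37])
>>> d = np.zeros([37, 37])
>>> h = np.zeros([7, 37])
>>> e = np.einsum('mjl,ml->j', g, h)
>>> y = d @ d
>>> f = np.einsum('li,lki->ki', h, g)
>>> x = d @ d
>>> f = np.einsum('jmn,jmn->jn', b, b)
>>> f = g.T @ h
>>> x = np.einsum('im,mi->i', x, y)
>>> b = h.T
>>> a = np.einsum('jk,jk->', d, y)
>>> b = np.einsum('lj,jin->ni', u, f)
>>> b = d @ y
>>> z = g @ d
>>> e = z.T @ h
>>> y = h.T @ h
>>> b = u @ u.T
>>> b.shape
(2, 2)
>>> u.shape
(2, 37)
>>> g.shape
(7, 37, 37)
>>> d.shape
(37, 37)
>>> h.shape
(7, 37)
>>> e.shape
(37, 37, 37)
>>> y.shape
(37, 37)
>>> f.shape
(37, 37, 37)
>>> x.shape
(37,)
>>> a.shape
()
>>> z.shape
(7, 37, 37)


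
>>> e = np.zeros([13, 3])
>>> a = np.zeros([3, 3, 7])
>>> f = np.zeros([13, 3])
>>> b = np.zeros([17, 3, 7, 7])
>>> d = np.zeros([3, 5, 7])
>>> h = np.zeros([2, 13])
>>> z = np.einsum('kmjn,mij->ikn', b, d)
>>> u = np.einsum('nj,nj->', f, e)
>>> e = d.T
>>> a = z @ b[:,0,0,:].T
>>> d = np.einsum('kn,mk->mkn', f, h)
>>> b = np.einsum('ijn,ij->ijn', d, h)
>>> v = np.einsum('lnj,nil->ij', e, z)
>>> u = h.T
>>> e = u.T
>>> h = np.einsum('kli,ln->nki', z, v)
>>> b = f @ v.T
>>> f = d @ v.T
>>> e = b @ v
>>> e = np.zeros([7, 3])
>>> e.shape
(7, 3)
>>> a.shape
(5, 17, 17)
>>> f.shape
(2, 13, 17)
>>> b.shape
(13, 17)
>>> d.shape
(2, 13, 3)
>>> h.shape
(3, 5, 7)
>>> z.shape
(5, 17, 7)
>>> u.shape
(13, 2)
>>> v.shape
(17, 3)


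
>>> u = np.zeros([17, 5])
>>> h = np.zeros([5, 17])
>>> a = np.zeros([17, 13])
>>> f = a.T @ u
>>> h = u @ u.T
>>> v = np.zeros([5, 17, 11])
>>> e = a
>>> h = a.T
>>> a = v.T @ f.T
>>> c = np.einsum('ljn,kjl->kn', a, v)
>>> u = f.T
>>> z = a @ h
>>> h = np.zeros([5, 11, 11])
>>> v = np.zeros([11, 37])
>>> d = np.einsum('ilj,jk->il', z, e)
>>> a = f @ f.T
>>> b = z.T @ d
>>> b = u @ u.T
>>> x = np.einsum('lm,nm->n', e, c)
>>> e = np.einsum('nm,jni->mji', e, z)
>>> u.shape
(5, 13)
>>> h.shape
(5, 11, 11)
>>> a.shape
(13, 13)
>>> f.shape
(13, 5)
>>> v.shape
(11, 37)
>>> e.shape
(13, 11, 17)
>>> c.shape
(5, 13)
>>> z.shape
(11, 17, 17)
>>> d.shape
(11, 17)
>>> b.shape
(5, 5)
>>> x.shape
(5,)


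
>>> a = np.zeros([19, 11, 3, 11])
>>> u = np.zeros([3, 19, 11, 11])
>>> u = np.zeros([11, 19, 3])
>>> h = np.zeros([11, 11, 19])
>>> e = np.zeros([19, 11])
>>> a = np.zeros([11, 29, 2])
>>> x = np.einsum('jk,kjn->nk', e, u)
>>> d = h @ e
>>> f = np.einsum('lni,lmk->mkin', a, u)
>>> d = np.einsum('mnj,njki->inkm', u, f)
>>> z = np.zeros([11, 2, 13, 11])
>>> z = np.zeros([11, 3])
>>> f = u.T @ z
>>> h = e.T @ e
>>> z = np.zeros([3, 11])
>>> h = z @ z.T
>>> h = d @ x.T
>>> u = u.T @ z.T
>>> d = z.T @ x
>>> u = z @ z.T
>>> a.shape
(11, 29, 2)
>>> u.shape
(3, 3)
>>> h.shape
(29, 19, 2, 3)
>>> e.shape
(19, 11)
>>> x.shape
(3, 11)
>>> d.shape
(11, 11)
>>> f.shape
(3, 19, 3)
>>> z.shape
(3, 11)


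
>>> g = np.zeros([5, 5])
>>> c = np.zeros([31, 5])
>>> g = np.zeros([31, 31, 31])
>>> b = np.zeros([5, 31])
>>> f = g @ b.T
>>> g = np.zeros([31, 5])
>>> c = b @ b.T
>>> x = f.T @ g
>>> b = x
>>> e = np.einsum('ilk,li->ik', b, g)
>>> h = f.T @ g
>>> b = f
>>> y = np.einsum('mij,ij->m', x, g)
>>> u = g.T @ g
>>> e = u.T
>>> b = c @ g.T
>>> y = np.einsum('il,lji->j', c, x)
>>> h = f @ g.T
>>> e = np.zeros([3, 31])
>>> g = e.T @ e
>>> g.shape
(31, 31)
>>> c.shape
(5, 5)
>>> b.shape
(5, 31)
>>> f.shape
(31, 31, 5)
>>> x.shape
(5, 31, 5)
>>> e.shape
(3, 31)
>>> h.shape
(31, 31, 31)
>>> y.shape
(31,)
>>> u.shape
(5, 5)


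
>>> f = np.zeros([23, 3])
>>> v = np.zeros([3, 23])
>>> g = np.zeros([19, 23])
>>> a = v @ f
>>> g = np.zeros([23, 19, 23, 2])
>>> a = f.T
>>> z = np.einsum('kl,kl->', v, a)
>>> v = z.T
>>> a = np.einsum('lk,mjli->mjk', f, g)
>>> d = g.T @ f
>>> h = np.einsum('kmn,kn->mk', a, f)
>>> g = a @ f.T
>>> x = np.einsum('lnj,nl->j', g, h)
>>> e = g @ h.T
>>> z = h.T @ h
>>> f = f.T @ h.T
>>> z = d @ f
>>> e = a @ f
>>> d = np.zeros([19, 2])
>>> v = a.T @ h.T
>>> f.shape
(3, 19)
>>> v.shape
(3, 19, 19)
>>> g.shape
(23, 19, 23)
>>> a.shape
(23, 19, 3)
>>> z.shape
(2, 23, 19, 19)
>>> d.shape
(19, 2)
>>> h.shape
(19, 23)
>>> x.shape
(23,)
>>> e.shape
(23, 19, 19)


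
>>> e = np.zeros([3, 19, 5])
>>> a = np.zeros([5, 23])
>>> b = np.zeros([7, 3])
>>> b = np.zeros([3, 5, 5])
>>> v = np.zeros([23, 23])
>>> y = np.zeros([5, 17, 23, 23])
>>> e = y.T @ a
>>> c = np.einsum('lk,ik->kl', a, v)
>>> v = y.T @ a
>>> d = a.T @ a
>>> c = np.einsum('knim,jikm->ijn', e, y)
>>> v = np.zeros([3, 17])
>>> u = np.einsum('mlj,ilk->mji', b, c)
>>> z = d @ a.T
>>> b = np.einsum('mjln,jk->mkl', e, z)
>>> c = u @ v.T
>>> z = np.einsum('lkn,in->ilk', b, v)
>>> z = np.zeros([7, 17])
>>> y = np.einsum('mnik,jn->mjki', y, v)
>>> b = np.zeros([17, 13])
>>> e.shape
(23, 23, 17, 23)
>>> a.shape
(5, 23)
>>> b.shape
(17, 13)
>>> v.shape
(3, 17)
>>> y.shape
(5, 3, 23, 23)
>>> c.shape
(3, 5, 3)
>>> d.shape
(23, 23)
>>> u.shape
(3, 5, 17)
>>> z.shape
(7, 17)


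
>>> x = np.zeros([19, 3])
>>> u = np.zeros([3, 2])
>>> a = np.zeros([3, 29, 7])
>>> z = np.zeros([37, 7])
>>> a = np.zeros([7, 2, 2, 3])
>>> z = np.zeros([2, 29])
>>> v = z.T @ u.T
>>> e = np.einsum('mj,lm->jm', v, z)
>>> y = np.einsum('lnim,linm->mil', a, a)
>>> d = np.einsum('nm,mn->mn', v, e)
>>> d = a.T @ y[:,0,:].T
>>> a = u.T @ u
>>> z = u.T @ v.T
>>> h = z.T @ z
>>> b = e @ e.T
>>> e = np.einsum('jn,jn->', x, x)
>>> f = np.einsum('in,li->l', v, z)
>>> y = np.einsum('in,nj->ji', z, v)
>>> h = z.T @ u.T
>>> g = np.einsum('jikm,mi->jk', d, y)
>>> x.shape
(19, 3)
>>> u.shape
(3, 2)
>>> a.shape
(2, 2)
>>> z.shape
(2, 29)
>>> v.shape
(29, 3)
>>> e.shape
()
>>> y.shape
(3, 2)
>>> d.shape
(3, 2, 2, 3)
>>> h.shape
(29, 3)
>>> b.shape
(3, 3)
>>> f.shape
(2,)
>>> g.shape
(3, 2)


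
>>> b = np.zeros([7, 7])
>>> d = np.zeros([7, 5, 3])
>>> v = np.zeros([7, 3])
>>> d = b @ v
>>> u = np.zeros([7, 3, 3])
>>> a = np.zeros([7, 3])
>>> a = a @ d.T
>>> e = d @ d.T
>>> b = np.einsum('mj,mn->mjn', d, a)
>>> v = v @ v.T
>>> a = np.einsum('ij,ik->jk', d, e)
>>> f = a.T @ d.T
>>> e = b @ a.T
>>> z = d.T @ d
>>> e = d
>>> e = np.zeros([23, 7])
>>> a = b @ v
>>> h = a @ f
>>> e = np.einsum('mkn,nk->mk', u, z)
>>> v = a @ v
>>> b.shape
(7, 3, 7)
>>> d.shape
(7, 3)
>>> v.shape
(7, 3, 7)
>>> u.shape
(7, 3, 3)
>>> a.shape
(7, 3, 7)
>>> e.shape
(7, 3)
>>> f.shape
(7, 7)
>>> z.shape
(3, 3)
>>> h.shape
(7, 3, 7)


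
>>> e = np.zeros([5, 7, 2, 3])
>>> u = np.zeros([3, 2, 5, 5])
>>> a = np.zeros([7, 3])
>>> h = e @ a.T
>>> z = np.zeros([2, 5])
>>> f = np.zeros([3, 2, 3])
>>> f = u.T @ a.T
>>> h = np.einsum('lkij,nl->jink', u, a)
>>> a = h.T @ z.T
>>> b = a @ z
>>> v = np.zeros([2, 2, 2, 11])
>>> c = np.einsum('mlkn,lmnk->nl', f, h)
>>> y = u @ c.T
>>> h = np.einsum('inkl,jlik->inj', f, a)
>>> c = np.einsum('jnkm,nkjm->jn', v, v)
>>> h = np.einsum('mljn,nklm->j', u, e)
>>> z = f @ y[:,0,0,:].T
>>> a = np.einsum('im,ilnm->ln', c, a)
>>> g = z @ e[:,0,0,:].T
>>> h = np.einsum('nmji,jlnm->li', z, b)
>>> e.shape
(5, 7, 2, 3)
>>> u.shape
(3, 2, 5, 5)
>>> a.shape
(7, 5)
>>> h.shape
(7, 3)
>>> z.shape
(5, 5, 2, 3)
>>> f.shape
(5, 5, 2, 7)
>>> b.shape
(2, 7, 5, 5)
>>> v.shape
(2, 2, 2, 11)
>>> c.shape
(2, 2)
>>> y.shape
(3, 2, 5, 7)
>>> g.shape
(5, 5, 2, 5)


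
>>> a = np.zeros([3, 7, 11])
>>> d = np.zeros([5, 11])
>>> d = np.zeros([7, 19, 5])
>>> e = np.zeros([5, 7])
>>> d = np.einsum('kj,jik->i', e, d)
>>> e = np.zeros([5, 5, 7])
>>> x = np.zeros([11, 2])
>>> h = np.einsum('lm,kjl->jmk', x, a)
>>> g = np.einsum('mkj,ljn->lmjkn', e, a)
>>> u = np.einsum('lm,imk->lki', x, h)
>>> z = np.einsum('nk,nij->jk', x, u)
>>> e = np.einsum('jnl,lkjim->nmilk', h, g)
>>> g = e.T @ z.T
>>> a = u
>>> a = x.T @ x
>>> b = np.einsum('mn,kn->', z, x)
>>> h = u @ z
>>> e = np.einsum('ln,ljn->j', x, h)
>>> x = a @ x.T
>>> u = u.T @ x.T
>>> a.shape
(2, 2)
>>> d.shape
(19,)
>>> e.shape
(3,)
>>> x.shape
(2, 11)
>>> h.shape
(11, 3, 2)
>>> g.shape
(5, 3, 5, 11, 7)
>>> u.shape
(7, 3, 2)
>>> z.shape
(7, 2)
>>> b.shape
()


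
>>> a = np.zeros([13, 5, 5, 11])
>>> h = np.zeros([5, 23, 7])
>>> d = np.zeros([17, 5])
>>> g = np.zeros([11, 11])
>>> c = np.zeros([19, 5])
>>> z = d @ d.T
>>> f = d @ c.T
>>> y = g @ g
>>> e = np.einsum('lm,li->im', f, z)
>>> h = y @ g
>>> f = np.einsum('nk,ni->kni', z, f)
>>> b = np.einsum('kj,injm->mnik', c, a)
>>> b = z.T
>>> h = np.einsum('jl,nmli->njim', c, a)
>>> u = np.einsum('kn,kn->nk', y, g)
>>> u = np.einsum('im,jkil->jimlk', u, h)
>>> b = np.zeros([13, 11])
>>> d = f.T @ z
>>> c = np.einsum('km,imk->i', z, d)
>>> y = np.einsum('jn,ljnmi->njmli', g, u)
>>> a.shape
(13, 5, 5, 11)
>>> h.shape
(13, 19, 11, 5)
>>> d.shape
(19, 17, 17)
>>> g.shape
(11, 11)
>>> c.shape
(19,)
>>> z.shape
(17, 17)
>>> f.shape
(17, 17, 19)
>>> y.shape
(11, 11, 5, 13, 19)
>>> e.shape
(17, 19)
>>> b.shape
(13, 11)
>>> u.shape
(13, 11, 11, 5, 19)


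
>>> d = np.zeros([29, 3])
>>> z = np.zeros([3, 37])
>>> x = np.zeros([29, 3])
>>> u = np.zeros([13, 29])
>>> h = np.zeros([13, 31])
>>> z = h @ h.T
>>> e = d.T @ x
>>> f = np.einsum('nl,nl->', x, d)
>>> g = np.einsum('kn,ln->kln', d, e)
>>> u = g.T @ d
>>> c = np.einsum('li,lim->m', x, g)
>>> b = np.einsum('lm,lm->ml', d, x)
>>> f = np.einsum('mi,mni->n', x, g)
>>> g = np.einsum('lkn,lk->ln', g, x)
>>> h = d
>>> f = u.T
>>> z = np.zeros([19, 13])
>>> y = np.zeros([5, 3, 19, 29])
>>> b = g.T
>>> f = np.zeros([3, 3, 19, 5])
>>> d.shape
(29, 3)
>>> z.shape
(19, 13)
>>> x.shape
(29, 3)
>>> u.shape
(3, 3, 3)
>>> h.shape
(29, 3)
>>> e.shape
(3, 3)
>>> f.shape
(3, 3, 19, 5)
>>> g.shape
(29, 3)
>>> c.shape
(3,)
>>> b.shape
(3, 29)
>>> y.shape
(5, 3, 19, 29)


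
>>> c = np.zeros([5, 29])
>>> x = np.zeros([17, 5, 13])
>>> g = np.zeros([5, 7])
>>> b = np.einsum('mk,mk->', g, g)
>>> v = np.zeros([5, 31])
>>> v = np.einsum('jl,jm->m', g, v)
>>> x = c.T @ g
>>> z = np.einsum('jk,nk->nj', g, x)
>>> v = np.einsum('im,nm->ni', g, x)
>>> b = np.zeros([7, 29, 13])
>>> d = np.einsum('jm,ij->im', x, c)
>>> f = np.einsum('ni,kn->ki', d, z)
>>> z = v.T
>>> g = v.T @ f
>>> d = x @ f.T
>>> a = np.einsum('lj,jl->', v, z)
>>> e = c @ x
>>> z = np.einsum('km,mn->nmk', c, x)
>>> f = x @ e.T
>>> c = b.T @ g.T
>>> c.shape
(13, 29, 5)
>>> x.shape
(29, 7)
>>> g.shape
(5, 7)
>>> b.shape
(7, 29, 13)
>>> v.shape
(29, 5)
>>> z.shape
(7, 29, 5)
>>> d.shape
(29, 29)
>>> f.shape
(29, 5)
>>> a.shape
()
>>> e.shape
(5, 7)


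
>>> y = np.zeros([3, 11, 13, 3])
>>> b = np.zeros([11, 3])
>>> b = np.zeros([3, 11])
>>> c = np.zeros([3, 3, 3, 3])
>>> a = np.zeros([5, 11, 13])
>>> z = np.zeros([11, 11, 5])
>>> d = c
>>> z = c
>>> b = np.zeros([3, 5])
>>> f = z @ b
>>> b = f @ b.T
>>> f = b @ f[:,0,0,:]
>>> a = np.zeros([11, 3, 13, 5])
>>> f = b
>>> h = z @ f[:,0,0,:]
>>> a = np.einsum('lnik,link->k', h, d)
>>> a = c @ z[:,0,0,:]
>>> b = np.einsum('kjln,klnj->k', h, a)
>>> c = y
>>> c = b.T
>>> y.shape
(3, 11, 13, 3)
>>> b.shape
(3,)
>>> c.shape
(3,)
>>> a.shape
(3, 3, 3, 3)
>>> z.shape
(3, 3, 3, 3)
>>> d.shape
(3, 3, 3, 3)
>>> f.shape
(3, 3, 3, 3)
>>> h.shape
(3, 3, 3, 3)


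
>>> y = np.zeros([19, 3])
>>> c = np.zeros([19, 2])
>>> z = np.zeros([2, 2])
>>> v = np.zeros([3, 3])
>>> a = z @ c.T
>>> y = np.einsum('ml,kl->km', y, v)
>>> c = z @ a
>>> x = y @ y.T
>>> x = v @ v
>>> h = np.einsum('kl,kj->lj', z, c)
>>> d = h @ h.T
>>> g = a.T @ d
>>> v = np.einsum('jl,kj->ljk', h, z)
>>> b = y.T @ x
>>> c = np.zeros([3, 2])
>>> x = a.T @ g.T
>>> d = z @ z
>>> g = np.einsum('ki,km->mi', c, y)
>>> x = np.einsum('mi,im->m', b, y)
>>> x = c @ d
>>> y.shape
(3, 19)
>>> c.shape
(3, 2)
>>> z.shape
(2, 2)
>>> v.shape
(19, 2, 2)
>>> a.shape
(2, 19)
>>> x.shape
(3, 2)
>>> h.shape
(2, 19)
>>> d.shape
(2, 2)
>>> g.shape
(19, 2)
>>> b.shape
(19, 3)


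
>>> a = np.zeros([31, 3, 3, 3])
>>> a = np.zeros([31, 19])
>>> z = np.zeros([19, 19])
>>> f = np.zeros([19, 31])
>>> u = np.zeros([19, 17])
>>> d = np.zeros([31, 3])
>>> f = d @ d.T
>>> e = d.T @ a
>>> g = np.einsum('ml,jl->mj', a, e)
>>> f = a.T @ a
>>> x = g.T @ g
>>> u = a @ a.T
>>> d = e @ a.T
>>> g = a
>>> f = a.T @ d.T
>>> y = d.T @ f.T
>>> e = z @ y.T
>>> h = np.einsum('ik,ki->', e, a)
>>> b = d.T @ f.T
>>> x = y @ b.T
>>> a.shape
(31, 19)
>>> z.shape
(19, 19)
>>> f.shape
(19, 3)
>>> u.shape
(31, 31)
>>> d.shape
(3, 31)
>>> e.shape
(19, 31)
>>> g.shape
(31, 19)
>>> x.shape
(31, 31)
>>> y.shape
(31, 19)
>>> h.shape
()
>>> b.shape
(31, 19)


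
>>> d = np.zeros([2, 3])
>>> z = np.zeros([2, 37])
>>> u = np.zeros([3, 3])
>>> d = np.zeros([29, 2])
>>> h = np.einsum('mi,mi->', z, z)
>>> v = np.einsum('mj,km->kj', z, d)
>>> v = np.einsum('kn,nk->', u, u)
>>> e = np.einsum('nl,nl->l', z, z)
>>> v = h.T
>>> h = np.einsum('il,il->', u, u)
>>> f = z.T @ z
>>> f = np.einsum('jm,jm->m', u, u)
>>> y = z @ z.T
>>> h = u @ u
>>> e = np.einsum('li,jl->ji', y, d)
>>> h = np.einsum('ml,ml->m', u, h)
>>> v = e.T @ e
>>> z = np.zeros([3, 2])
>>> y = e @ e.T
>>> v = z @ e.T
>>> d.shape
(29, 2)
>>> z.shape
(3, 2)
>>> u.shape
(3, 3)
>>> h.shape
(3,)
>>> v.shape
(3, 29)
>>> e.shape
(29, 2)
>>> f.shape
(3,)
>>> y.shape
(29, 29)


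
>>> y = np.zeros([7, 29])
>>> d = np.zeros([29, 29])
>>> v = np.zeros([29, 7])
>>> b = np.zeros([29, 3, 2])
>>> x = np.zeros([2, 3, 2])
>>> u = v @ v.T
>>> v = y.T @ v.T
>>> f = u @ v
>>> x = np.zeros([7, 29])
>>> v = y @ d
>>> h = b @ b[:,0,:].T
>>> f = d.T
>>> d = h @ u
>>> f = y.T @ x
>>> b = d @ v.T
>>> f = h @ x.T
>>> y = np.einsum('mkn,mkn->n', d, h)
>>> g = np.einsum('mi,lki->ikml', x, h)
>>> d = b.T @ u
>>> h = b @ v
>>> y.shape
(29,)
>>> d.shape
(7, 3, 29)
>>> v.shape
(7, 29)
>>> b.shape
(29, 3, 7)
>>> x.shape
(7, 29)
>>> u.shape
(29, 29)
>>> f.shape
(29, 3, 7)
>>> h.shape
(29, 3, 29)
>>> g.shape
(29, 3, 7, 29)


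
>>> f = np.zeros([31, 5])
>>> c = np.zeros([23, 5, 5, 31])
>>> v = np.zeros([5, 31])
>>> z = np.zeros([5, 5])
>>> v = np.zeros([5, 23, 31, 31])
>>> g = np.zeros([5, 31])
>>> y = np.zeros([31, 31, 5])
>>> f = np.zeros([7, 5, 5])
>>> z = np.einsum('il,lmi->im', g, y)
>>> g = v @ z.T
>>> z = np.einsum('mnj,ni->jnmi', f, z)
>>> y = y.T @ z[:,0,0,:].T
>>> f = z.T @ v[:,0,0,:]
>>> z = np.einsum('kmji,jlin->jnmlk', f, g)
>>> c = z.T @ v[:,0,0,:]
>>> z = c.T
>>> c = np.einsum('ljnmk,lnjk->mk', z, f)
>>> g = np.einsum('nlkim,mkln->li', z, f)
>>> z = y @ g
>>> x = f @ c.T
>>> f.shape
(31, 7, 5, 31)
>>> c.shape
(23, 31)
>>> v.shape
(5, 23, 31, 31)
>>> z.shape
(5, 31, 23)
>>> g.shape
(5, 23)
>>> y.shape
(5, 31, 5)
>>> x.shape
(31, 7, 5, 23)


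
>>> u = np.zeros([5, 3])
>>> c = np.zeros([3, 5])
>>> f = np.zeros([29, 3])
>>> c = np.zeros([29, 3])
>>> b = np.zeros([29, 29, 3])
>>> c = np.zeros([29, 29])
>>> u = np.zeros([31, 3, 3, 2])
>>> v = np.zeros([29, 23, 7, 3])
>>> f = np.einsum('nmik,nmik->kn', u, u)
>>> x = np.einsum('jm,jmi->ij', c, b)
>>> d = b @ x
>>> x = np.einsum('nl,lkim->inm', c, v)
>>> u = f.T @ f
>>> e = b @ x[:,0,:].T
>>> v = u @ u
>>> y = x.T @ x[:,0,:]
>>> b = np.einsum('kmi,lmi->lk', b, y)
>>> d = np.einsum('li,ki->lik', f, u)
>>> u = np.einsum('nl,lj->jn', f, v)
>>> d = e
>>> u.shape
(31, 2)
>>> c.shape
(29, 29)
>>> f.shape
(2, 31)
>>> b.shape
(3, 29)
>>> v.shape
(31, 31)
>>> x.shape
(7, 29, 3)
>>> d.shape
(29, 29, 7)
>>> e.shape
(29, 29, 7)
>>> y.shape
(3, 29, 3)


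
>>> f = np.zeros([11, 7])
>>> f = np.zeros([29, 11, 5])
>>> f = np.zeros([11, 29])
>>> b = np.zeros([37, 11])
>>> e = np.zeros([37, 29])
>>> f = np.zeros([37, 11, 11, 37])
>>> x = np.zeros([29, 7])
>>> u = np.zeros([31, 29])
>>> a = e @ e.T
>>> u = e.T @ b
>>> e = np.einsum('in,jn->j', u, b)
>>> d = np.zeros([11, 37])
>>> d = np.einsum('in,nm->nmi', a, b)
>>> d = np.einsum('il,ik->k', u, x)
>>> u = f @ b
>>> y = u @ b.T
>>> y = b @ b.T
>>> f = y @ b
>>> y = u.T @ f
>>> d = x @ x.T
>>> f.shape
(37, 11)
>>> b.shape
(37, 11)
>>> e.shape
(37,)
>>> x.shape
(29, 7)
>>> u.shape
(37, 11, 11, 11)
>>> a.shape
(37, 37)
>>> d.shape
(29, 29)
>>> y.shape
(11, 11, 11, 11)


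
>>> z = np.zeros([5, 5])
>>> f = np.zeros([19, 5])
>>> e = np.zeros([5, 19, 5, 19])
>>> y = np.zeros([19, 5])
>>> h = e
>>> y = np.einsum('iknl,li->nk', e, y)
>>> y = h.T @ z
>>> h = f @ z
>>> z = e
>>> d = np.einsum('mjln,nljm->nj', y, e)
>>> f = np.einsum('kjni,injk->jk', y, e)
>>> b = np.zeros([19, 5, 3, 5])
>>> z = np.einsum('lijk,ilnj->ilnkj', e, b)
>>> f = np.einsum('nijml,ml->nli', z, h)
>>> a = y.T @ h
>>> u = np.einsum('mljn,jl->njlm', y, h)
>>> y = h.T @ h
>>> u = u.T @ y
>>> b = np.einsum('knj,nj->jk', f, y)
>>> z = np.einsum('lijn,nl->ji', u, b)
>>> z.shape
(19, 5)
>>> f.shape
(19, 5, 5)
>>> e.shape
(5, 19, 5, 19)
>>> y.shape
(5, 5)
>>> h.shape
(19, 5)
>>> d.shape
(5, 5)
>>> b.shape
(5, 19)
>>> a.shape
(5, 19, 5, 5)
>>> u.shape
(19, 5, 19, 5)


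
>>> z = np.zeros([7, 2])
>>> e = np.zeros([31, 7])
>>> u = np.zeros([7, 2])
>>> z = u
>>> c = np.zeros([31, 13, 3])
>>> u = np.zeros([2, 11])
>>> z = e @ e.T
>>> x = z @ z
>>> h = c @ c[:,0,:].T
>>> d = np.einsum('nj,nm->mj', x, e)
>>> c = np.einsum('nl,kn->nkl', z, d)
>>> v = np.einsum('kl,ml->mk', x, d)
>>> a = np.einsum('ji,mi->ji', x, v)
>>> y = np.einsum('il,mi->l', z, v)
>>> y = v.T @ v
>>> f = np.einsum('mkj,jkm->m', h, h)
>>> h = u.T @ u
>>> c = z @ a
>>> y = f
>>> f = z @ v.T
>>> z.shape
(31, 31)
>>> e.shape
(31, 7)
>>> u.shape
(2, 11)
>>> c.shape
(31, 31)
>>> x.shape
(31, 31)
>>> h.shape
(11, 11)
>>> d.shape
(7, 31)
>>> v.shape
(7, 31)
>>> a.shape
(31, 31)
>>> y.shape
(31,)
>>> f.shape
(31, 7)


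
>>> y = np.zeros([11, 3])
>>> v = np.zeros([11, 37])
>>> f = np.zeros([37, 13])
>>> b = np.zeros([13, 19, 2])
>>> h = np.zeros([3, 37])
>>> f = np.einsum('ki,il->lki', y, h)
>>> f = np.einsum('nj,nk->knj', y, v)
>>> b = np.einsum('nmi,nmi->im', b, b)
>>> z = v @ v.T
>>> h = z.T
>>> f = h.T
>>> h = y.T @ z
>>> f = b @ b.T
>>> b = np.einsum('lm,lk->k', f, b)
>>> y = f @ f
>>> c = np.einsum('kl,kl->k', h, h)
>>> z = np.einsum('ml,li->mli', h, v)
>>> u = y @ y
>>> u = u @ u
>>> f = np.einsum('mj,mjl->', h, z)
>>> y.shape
(2, 2)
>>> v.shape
(11, 37)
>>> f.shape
()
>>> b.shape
(19,)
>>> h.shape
(3, 11)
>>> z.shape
(3, 11, 37)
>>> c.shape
(3,)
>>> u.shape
(2, 2)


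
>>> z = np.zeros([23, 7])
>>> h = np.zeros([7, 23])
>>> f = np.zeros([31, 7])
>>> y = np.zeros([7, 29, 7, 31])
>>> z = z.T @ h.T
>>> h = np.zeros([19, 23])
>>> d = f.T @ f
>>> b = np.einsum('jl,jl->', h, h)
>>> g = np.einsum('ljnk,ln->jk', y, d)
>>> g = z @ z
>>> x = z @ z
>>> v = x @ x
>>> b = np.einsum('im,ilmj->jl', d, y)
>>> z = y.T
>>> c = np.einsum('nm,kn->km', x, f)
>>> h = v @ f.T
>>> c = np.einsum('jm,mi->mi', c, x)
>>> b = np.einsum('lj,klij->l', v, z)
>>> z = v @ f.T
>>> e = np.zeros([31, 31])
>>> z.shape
(7, 31)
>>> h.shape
(7, 31)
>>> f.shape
(31, 7)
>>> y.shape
(7, 29, 7, 31)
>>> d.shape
(7, 7)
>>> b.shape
(7,)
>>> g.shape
(7, 7)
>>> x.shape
(7, 7)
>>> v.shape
(7, 7)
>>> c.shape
(7, 7)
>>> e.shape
(31, 31)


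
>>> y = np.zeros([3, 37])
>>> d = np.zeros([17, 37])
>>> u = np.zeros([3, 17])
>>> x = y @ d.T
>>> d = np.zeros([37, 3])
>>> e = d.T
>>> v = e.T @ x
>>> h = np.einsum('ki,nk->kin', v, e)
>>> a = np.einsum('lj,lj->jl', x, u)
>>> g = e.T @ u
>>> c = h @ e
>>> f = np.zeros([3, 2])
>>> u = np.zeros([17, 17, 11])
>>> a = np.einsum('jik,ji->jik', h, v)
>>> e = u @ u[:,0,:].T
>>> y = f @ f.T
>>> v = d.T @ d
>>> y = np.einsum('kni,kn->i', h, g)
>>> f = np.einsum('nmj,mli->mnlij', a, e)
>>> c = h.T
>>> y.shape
(3,)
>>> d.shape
(37, 3)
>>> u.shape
(17, 17, 11)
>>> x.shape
(3, 17)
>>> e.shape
(17, 17, 17)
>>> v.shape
(3, 3)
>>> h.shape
(37, 17, 3)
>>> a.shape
(37, 17, 3)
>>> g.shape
(37, 17)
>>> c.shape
(3, 17, 37)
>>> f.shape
(17, 37, 17, 17, 3)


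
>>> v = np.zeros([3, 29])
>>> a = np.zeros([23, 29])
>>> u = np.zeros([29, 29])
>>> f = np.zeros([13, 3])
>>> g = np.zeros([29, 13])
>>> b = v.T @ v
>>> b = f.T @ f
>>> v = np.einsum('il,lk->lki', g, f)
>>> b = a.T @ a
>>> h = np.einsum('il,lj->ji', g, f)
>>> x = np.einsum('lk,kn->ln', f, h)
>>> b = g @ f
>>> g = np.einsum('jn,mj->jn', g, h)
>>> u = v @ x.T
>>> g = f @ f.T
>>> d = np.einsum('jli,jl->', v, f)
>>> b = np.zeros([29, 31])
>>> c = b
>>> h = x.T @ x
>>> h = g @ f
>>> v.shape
(13, 3, 29)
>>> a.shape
(23, 29)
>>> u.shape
(13, 3, 13)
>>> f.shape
(13, 3)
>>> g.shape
(13, 13)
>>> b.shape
(29, 31)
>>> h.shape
(13, 3)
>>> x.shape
(13, 29)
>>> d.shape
()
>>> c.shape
(29, 31)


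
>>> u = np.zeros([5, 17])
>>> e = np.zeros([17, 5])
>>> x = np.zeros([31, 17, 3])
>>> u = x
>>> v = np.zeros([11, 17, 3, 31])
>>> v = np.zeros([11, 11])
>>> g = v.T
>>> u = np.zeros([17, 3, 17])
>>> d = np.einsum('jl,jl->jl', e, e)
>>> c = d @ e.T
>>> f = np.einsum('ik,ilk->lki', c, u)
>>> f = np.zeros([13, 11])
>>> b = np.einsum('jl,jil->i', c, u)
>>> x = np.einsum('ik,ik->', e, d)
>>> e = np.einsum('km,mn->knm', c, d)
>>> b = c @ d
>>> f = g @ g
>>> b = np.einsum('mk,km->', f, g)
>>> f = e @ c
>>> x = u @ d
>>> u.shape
(17, 3, 17)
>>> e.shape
(17, 5, 17)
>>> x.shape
(17, 3, 5)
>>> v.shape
(11, 11)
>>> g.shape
(11, 11)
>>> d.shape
(17, 5)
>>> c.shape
(17, 17)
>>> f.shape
(17, 5, 17)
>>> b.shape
()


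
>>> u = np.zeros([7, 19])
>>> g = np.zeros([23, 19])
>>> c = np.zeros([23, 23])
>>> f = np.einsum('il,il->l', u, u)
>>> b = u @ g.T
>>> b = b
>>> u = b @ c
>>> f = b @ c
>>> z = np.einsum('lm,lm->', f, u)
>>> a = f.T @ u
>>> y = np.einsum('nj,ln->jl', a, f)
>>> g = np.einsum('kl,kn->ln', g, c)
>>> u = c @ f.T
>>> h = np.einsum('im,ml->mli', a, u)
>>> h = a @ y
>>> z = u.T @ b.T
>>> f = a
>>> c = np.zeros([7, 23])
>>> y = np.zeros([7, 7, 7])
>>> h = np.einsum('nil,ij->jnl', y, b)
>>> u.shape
(23, 7)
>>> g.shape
(19, 23)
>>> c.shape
(7, 23)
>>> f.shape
(23, 23)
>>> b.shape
(7, 23)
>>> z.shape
(7, 7)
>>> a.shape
(23, 23)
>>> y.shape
(7, 7, 7)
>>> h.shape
(23, 7, 7)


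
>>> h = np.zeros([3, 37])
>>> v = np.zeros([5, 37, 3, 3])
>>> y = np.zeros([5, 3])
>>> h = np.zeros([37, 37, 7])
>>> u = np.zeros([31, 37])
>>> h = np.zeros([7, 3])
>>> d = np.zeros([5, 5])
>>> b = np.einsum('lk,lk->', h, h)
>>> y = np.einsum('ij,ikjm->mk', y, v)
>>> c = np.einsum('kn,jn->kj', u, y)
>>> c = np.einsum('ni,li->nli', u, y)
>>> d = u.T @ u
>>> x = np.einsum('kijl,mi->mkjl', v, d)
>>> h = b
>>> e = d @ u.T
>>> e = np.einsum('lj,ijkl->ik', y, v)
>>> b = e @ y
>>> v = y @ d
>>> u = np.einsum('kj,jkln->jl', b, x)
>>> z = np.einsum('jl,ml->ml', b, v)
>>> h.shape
()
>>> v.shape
(3, 37)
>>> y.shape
(3, 37)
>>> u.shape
(37, 3)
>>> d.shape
(37, 37)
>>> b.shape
(5, 37)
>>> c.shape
(31, 3, 37)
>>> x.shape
(37, 5, 3, 3)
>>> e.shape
(5, 3)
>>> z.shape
(3, 37)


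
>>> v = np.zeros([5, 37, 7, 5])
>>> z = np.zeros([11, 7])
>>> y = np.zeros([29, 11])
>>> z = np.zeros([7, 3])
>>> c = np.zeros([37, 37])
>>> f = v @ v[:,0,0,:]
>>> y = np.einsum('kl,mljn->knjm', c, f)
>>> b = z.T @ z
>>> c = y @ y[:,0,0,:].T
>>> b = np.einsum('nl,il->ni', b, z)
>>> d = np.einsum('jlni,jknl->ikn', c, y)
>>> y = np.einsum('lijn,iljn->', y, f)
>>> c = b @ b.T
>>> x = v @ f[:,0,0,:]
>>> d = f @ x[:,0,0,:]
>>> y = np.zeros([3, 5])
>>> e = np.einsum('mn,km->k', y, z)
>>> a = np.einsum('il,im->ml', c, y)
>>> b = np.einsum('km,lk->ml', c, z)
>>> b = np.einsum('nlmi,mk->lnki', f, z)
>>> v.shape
(5, 37, 7, 5)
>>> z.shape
(7, 3)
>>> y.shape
(3, 5)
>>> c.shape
(3, 3)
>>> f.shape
(5, 37, 7, 5)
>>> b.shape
(37, 5, 3, 5)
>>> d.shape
(5, 37, 7, 5)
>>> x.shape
(5, 37, 7, 5)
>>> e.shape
(7,)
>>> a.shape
(5, 3)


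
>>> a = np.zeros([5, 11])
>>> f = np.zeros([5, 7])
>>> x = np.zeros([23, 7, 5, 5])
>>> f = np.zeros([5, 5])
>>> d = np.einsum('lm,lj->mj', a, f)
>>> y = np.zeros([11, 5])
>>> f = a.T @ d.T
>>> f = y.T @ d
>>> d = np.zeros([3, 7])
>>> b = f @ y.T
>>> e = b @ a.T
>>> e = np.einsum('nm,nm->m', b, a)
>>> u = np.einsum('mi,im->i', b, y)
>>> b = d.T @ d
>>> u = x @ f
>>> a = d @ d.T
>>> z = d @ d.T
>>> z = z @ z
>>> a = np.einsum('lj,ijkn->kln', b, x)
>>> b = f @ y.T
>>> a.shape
(5, 7, 5)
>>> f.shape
(5, 5)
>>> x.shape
(23, 7, 5, 5)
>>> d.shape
(3, 7)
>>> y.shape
(11, 5)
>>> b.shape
(5, 11)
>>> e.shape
(11,)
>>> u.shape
(23, 7, 5, 5)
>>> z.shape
(3, 3)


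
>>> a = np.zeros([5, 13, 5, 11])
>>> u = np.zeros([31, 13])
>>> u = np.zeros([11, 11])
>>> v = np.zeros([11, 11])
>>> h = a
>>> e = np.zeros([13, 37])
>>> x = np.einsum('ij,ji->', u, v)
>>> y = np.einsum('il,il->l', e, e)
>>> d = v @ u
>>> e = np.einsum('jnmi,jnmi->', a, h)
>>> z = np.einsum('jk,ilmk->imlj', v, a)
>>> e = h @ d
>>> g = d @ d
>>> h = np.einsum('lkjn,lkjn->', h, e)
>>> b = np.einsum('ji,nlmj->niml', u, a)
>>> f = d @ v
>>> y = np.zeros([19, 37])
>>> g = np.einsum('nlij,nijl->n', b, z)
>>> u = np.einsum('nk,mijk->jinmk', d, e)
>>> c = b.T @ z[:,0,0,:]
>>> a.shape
(5, 13, 5, 11)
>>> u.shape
(5, 13, 11, 5, 11)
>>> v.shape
(11, 11)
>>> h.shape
()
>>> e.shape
(5, 13, 5, 11)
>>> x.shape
()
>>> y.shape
(19, 37)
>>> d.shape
(11, 11)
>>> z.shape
(5, 5, 13, 11)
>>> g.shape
(5,)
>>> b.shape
(5, 11, 5, 13)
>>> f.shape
(11, 11)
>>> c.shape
(13, 5, 11, 11)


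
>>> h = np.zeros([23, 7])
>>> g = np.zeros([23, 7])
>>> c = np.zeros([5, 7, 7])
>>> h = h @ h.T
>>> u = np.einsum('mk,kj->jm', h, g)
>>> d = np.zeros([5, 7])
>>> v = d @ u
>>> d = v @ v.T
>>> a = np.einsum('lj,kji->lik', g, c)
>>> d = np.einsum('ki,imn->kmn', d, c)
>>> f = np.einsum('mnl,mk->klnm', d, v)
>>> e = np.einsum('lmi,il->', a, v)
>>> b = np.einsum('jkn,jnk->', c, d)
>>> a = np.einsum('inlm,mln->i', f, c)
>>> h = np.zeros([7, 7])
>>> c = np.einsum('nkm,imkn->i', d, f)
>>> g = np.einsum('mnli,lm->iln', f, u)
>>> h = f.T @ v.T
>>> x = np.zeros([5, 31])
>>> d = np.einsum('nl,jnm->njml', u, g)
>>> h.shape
(5, 7, 7, 5)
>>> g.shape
(5, 7, 7)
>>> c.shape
(23,)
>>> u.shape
(7, 23)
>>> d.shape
(7, 5, 7, 23)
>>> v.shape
(5, 23)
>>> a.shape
(23,)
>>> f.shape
(23, 7, 7, 5)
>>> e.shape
()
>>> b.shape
()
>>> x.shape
(5, 31)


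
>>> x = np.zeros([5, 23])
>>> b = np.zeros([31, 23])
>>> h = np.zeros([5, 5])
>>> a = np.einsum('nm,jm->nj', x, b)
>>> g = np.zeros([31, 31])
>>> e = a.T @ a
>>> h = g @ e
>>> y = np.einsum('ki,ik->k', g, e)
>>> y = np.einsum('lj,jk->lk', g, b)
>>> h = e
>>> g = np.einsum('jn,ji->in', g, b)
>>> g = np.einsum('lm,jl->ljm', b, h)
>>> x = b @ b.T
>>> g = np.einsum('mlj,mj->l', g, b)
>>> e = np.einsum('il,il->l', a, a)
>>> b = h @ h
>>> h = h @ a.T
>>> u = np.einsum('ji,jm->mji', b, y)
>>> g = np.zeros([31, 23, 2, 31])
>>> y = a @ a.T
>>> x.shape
(31, 31)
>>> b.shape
(31, 31)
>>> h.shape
(31, 5)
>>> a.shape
(5, 31)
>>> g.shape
(31, 23, 2, 31)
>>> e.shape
(31,)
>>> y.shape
(5, 5)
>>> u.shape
(23, 31, 31)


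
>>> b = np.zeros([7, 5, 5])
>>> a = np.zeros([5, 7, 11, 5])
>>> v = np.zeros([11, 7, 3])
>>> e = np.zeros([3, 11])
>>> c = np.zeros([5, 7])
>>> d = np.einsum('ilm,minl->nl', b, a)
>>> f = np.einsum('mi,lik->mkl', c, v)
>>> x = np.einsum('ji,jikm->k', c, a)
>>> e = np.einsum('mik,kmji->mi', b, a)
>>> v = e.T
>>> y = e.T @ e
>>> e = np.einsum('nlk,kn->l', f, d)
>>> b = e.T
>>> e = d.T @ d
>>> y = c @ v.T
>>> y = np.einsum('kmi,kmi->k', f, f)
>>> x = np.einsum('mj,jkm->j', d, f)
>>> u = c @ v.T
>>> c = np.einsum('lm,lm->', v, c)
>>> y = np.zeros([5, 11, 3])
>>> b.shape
(3,)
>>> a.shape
(5, 7, 11, 5)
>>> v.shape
(5, 7)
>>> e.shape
(5, 5)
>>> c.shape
()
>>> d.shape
(11, 5)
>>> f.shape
(5, 3, 11)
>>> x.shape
(5,)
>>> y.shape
(5, 11, 3)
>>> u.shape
(5, 5)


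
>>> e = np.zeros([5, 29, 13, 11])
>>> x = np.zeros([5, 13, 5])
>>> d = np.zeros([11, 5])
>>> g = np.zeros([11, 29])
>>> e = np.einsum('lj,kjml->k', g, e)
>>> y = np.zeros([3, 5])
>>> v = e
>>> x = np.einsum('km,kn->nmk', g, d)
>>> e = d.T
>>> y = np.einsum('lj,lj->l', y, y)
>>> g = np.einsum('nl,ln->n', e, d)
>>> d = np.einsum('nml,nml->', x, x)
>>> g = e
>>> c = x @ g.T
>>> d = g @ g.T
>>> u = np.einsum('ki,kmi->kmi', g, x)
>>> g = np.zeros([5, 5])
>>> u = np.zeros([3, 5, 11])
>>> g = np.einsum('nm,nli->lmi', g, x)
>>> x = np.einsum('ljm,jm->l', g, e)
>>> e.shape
(5, 11)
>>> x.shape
(29,)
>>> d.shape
(5, 5)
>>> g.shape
(29, 5, 11)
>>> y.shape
(3,)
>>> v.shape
(5,)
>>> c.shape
(5, 29, 5)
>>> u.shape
(3, 5, 11)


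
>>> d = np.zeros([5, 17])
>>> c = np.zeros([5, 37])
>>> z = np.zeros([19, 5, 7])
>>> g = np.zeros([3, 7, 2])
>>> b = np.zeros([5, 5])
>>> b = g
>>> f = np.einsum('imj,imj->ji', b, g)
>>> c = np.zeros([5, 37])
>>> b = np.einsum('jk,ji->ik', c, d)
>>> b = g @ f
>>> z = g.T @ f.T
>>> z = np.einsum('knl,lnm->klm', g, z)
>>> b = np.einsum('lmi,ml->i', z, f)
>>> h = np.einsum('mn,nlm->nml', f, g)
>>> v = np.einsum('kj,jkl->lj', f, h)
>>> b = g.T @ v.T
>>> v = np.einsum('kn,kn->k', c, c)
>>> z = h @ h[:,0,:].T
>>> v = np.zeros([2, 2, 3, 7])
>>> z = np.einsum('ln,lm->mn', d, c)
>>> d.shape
(5, 17)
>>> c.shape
(5, 37)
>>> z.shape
(37, 17)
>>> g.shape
(3, 7, 2)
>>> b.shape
(2, 7, 7)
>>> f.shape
(2, 3)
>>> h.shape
(3, 2, 7)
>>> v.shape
(2, 2, 3, 7)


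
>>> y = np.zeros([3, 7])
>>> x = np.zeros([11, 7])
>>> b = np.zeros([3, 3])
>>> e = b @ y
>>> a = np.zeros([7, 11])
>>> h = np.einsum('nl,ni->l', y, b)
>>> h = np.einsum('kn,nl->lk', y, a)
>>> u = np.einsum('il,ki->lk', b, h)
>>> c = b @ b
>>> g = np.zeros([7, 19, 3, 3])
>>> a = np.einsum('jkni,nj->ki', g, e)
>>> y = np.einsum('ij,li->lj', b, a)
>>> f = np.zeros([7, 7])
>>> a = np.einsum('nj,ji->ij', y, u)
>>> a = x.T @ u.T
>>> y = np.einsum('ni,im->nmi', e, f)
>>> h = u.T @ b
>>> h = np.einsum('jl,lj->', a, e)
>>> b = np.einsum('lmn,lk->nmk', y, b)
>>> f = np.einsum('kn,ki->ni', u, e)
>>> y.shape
(3, 7, 7)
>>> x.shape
(11, 7)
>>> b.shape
(7, 7, 3)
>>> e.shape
(3, 7)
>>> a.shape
(7, 3)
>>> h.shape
()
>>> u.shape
(3, 11)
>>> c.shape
(3, 3)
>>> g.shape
(7, 19, 3, 3)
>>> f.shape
(11, 7)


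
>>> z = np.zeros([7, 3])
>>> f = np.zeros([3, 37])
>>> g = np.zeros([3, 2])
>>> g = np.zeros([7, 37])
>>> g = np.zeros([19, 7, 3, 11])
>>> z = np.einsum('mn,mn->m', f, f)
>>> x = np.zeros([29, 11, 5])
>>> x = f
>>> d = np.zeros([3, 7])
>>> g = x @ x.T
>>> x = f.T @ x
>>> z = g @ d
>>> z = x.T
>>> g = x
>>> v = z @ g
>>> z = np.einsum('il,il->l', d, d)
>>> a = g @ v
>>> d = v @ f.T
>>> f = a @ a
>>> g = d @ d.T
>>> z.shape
(7,)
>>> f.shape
(37, 37)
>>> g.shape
(37, 37)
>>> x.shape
(37, 37)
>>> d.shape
(37, 3)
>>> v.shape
(37, 37)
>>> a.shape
(37, 37)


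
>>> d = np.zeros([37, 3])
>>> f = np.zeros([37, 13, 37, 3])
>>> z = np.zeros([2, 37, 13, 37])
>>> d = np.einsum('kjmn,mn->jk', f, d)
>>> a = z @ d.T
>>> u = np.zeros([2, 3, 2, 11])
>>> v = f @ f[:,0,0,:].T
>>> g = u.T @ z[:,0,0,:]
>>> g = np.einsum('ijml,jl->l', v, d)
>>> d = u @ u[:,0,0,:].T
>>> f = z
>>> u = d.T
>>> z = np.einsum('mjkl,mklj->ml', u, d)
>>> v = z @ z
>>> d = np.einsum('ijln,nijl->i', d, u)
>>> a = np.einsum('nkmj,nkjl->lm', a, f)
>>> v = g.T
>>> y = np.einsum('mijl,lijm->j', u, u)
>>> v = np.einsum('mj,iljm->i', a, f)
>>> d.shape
(2,)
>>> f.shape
(2, 37, 13, 37)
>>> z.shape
(2, 2)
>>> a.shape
(37, 13)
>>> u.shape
(2, 2, 3, 2)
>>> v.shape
(2,)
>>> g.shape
(37,)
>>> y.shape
(3,)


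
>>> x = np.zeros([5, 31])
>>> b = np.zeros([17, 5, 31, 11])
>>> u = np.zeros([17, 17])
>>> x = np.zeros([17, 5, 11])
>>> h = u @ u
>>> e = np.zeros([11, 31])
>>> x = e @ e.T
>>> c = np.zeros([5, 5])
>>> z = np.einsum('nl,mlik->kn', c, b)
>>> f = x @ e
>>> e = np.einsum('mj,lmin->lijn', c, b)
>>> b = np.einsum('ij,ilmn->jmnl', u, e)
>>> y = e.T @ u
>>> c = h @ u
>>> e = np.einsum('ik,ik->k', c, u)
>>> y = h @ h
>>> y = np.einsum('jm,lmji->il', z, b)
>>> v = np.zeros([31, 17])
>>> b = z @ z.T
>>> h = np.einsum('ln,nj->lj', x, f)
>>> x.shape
(11, 11)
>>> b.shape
(11, 11)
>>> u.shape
(17, 17)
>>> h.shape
(11, 31)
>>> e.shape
(17,)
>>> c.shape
(17, 17)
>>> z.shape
(11, 5)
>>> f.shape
(11, 31)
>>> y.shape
(31, 17)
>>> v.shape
(31, 17)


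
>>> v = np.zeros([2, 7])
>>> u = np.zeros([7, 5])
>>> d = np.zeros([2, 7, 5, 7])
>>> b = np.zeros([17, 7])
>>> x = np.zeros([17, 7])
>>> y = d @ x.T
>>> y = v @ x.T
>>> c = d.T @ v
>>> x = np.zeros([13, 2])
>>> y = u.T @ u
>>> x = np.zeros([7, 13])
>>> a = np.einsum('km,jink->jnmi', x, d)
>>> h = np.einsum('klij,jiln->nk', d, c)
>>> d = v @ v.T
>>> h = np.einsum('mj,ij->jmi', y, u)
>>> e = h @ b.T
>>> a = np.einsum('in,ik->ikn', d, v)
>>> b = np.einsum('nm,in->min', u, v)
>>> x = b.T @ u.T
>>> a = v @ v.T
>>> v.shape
(2, 7)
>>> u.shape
(7, 5)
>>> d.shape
(2, 2)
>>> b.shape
(5, 2, 7)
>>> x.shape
(7, 2, 7)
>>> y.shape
(5, 5)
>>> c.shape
(7, 5, 7, 7)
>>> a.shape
(2, 2)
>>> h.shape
(5, 5, 7)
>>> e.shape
(5, 5, 17)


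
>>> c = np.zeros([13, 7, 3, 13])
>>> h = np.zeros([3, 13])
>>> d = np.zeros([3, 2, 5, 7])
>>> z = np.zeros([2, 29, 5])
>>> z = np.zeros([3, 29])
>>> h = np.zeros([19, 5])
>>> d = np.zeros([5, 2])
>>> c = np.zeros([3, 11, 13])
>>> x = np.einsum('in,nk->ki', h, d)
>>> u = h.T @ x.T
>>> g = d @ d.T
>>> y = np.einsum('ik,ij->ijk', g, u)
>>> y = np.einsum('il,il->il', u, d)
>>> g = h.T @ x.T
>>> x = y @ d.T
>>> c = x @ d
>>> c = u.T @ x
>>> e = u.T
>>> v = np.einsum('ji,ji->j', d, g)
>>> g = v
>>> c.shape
(2, 5)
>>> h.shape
(19, 5)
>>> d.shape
(5, 2)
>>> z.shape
(3, 29)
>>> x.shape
(5, 5)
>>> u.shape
(5, 2)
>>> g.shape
(5,)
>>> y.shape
(5, 2)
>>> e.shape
(2, 5)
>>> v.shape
(5,)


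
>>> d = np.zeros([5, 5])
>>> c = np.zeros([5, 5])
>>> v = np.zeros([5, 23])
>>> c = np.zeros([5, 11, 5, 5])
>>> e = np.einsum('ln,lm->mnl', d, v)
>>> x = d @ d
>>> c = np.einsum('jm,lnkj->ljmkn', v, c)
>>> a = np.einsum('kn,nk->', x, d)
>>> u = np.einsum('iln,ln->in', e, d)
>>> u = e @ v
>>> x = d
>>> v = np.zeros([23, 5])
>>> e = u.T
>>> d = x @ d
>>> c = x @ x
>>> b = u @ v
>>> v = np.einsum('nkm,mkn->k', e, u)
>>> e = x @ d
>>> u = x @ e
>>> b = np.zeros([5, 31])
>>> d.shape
(5, 5)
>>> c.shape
(5, 5)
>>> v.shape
(5,)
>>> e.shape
(5, 5)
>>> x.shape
(5, 5)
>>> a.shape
()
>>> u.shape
(5, 5)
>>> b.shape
(5, 31)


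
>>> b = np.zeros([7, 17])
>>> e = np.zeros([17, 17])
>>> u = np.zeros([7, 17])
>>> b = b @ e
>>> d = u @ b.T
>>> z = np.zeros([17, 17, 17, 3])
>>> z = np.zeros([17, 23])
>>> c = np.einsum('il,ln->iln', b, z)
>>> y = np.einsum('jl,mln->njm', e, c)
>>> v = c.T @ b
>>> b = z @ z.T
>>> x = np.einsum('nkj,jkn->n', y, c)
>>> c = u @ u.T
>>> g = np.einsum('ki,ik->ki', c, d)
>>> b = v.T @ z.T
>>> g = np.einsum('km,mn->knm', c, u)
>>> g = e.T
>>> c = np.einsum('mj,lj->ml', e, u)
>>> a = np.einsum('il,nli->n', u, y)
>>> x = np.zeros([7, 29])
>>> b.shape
(17, 17, 17)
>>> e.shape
(17, 17)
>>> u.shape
(7, 17)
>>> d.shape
(7, 7)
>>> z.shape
(17, 23)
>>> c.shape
(17, 7)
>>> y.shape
(23, 17, 7)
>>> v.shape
(23, 17, 17)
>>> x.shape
(7, 29)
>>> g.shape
(17, 17)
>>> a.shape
(23,)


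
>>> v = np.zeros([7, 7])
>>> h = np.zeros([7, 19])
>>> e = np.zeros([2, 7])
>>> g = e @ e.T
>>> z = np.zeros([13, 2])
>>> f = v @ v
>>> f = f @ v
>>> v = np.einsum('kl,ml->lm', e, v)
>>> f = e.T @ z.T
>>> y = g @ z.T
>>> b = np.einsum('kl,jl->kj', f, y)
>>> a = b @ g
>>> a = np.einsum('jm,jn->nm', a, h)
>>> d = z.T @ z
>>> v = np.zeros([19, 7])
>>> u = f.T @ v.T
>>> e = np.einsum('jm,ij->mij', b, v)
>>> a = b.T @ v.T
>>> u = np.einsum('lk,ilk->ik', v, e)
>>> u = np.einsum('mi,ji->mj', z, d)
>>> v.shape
(19, 7)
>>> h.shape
(7, 19)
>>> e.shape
(2, 19, 7)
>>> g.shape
(2, 2)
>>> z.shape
(13, 2)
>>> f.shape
(7, 13)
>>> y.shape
(2, 13)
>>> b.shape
(7, 2)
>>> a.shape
(2, 19)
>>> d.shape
(2, 2)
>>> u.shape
(13, 2)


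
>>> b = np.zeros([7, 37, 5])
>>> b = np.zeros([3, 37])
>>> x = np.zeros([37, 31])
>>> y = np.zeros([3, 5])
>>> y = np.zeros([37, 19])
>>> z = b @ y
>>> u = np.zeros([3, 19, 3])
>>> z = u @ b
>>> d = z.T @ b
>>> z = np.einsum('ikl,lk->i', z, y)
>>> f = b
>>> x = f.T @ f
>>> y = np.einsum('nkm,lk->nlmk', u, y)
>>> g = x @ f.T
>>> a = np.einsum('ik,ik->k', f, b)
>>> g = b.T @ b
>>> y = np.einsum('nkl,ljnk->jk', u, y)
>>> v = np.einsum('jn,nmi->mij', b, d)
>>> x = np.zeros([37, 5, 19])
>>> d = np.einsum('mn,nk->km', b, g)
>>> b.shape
(3, 37)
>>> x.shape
(37, 5, 19)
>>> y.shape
(37, 19)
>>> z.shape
(3,)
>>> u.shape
(3, 19, 3)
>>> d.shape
(37, 3)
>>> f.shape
(3, 37)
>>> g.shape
(37, 37)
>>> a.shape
(37,)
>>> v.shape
(19, 37, 3)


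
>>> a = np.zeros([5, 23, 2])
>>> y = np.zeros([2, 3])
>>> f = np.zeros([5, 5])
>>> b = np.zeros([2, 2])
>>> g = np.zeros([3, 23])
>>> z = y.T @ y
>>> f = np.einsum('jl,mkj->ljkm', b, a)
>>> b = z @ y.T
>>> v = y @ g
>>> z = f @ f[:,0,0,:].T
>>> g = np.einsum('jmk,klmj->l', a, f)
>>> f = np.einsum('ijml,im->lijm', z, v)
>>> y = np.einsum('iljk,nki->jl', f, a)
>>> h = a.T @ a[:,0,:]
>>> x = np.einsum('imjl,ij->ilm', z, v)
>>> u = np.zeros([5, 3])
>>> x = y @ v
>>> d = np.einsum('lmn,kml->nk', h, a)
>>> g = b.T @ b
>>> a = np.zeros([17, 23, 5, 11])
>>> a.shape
(17, 23, 5, 11)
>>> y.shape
(2, 2)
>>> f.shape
(2, 2, 2, 23)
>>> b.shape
(3, 2)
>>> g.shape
(2, 2)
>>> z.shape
(2, 2, 23, 2)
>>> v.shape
(2, 23)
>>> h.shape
(2, 23, 2)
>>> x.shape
(2, 23)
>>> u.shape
(5, 3)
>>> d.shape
(2, 5)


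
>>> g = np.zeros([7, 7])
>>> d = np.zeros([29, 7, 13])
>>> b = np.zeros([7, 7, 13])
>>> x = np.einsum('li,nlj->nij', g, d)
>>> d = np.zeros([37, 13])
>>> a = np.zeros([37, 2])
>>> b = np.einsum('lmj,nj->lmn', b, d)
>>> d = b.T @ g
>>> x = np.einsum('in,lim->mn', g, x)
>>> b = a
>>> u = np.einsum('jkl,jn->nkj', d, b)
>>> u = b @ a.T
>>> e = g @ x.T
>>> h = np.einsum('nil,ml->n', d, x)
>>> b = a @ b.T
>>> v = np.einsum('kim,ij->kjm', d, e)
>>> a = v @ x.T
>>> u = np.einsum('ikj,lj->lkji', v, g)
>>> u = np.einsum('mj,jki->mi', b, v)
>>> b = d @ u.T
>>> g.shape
(7, 7)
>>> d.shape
(37, 7, 7)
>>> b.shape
(37, 7, 37)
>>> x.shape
(13, 7)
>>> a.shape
(37, 13, 13)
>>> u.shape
(37, 7)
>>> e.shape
(7, 13)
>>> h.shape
(37,)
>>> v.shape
(37, 13, 7)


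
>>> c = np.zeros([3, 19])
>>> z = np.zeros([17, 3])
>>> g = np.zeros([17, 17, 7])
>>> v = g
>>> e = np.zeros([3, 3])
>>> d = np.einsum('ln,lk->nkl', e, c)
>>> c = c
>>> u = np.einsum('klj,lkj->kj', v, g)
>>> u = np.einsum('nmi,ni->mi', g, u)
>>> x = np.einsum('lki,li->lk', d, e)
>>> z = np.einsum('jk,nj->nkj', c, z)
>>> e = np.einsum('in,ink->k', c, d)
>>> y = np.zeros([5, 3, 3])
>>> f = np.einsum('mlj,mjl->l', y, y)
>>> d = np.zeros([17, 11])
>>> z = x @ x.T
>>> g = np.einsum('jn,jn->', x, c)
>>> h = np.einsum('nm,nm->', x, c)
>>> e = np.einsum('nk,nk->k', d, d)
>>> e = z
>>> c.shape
(3, 19)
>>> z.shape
(3, 3)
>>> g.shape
()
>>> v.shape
(17, 17, 7)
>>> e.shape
(3, 3)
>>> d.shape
(17, 11)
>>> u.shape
(17, 7)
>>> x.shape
(3, 19)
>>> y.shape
(5, 3, 3)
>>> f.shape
(3,)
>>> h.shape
()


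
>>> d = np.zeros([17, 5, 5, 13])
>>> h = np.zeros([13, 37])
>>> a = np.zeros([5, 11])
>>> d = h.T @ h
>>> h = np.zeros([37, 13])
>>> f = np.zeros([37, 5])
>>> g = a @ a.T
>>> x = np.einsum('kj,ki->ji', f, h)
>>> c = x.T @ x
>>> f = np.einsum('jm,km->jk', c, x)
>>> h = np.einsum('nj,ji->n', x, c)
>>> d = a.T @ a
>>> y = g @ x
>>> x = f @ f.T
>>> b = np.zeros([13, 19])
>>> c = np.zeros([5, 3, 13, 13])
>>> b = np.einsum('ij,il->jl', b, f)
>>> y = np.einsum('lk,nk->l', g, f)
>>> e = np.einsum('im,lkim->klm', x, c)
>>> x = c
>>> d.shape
(11, 11)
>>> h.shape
(5,)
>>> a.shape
(5, 11)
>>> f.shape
(13, 5)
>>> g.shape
(5, 5)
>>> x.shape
(5, 3, 13, 13)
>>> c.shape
(5, 3, 13, 13)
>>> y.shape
(5,)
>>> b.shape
(19, 5)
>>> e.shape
(3, 5, 13)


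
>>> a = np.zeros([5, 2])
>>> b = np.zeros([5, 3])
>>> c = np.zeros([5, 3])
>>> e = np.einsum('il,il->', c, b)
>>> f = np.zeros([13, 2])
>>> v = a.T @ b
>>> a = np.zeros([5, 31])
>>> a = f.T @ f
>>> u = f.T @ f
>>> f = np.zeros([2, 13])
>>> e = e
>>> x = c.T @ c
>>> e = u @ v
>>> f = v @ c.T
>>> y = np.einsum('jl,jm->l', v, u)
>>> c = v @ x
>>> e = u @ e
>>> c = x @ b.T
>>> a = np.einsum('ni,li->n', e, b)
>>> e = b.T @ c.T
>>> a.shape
(2,)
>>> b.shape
(5, 3)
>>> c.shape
(3, 5)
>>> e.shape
(3, 3)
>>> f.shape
(2, 5)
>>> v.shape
(2, 3)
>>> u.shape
(2, 2)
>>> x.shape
(3, 3)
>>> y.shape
(3,)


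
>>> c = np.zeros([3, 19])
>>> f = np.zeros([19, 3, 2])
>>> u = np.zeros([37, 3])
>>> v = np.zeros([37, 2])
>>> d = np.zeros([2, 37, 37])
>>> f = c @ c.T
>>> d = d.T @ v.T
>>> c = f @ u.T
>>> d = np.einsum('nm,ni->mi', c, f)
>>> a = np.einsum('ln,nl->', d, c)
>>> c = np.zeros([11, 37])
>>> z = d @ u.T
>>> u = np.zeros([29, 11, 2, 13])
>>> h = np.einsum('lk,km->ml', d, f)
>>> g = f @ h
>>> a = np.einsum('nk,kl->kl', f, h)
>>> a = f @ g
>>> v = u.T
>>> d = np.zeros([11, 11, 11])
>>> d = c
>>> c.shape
(11, 37)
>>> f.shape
(3, 3)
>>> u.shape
(29, 11, 2, 13)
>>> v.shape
(13, 2, 11, 29)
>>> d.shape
(11, 37)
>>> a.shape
(3, 37)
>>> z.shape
(37, 37)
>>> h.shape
(3, 37)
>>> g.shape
(3, 37)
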